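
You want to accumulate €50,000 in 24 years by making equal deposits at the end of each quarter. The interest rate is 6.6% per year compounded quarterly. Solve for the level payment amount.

Level ordinary annuity; solve FV = PMT × [((1+r)^n − 1)/r] for PMT.
Periodic rate r = 0.066/4 per quarter; n is counted in quarters.
With n = 96: PMT = 50,000 / ([((1+r)^n − 1)/r]) = €216.43

€216.43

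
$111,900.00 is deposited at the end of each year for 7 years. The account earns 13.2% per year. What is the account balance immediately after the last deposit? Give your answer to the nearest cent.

$1,171,481.12

This is an ordinary annuity: 7 deposits of $111,900.00 at the end of each year.
Periodic rate r = 0.132 per year.
FV = PMT × [((1+r)^n − 1)/r] = 111,900 × [(1+r)^7 − 1] / r = $1,171,481.12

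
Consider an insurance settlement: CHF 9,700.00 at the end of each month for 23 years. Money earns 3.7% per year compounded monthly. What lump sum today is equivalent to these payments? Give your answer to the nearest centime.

CHF 1,800,905.76

This is an ordinary annuity: 276 payments of CHF 9,700.00 at the end of each month.
Periodic rate r = 0.037/12 per month; n is counted in months.
PV = PMT × [(1 − (1+r)^−n)/r] = 9,700 × [1 − (1+r)^−276] / r = CHF 1,800,905.76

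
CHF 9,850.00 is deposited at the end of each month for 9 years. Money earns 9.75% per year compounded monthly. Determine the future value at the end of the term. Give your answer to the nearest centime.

CHF 1,692,827.93

This is an ordinary annuity: 108 deposits of CHF 9,850.00 at the end of each month.
Periodic rate r = 0.0975/12 per month; n is counted in months.
FV = PMT × [((1+r)^n − 1)/r] = 9,850 × [(1+r)^108 − 1] / r = CHF 1,692,827.93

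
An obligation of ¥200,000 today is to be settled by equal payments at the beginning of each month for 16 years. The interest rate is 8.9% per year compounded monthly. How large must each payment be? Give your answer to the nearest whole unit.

¥1,943

Level annuity due; solve PV = PMT × [(1 − (1+r)^−n)/r] × (1+r) for PMT.
Periodic rate r = 0.089/12 per month; n is counted in months.
With n = 192: PMT = 200,000 / ([(1 − (1+r)^−n)/r] × (1+r)) = ¥1,943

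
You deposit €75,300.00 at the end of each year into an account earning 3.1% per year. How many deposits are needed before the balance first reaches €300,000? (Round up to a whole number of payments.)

Periodic rate r = 0.031 per year.
Ordinary annuity FV: 300,000 = 75,300 × [((1+r)^n − 1)/r].
(1+r)^n = 1 + 300,000 × r / 75,300, so n = ln(1 + 300,000·r/75,300) / ln(1+r) = 3.81.
Round up to a whole number of payments: n = 4.

4 payments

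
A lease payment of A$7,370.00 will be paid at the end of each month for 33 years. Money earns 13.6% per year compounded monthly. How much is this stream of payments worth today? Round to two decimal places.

This is an ordinary annuity: 396 payments of A$7,370.00 at the end of each month.
Periodic rate r = 0.136/12 per month; n is counted in months.
PV = PMT × [(1 − (1+r)^−n)/r] = 7,370 × [1 − (1+r)^−396] / r = A$642,795.89

A$642,795.89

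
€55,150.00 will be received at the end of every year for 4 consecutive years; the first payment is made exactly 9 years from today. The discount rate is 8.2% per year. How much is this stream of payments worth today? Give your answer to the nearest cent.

Ordinary annuity of 4 payments, first payment at period 9.
Periodic rate r = 0.082 per year.
The ordinary-annuity PV formula values the stream one period before the first payment (period 8); discount that back 8 periods:
PV₀ = 55,150 × [1 − (1+r)^−4] / r × (1+r)^−8 = €96,806.32

€96,806.32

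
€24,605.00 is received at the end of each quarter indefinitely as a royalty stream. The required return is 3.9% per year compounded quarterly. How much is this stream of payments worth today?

Periodic rate r = 0.039/4 per quarter.
Level perpetuity: PV = PMT / r = 24,605 / (0.039/4) = €2,523,589.74.

€2,523,589.74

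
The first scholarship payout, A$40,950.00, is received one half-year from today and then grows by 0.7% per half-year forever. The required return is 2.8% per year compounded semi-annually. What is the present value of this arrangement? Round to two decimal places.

Periodic rate r = 0.028/2 per half-year.
Growing perpetuity (Gordon): PV = PMT₁ / (r − g) = 40,950 / (r − 0.007) = A$5,850,000.00.

A$5,850,000.00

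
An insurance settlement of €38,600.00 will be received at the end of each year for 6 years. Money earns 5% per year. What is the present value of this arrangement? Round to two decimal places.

This is an ordinary annuity: 6 payments of €38,600.00 at the end of each year.
Periodic rate r = 0.05 per year.
PV = PMT × [(1 − (1+r)^−n)/r] = 38,600 × [1 − (1+r)^−6] / r = €195,921.71

€195,921.71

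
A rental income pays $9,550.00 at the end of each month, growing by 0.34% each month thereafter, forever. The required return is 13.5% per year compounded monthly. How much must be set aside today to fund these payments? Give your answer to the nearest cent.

Periodic rate r = 0.135/12 per month.
Growing perpetuity (Gordon): PV = PMT₁ / (r − g) = 9,550 / (r − 0.0034) = $1,216,560.51.

$1,216,560.51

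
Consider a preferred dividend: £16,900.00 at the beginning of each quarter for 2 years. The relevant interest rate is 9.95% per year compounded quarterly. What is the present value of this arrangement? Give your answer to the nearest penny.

This is an annuity due: 8 payments of £16,900.00 at the beginning of each quarter.
Periodic rate r = 0.0995/4 per quarter; n is counted in quarters.
PV = PMT × [(1 − (1+r)^−n)/r] × (1+r) = 16,900 × [1 − (1+r)^−8] / r × (1+r) = £124,255.77

£124,255.77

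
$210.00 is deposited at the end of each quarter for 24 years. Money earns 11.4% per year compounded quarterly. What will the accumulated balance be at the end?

$102,023.90

This is an ordinary annuity: 96 deposits of $210.00 at the end of each quarter.
Periodic rate r = 0.114/4 per quarter; n is counted in quarters.
FV = PMT × [((1+r)^n − 1)/r] = 210 × [(1+r)^96 − 1] / r = $102,023.90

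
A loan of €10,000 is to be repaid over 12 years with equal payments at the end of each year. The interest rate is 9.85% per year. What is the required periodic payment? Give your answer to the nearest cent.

Level ordinary annuity; solve PV = PMT × [(1 − (1+r)^−n)/r] for PMT.
Periodic rate r = 0.0985 per year.
With n = 12: PMT = 10,000 / ([(1 − (1+r)^−n)/r]) = €1,456.87

€1,456.87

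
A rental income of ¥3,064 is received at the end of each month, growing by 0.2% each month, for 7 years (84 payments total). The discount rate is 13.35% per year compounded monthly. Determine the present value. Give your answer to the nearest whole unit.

¥178,984

Periodic rate r = 0.1335/12 per month; n is counted in months.
Growing ordinary annuity: PV = PMT₁ × [1 − ((1+g)/(1+r))^n] / (r − g) = 3,064 × [1 − ((1+0.002)/(1+r))^84] / (r − 0.002) = ¥178,984.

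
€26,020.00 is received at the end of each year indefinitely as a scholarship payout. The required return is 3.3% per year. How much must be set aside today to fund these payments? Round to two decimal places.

€788,484.85

Periodic rate r = 0.033 per year.
Level perpetuity: PV = PMT / r = 26,020 / (0.033) = €788,484.85.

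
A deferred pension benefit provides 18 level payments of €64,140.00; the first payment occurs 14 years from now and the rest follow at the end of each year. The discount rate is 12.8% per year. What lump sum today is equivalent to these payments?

€92,712.22

Ordinary annuity of 18 payments, first payment at period 14.
Periodic rate r = 0.128 per year.
The ordinary-annuity PV formula values the stream one period before the first payment (period 13); discount that back 13 periods:
PV₀ = 64,140 × [1 − (1+r)^−18] / r × (1+r)^−13 = €92,712.22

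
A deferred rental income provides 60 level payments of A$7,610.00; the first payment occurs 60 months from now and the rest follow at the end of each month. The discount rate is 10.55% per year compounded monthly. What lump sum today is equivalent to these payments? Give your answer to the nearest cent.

A$210,999.49

Ordinary annuity of 60 payments, first payment at period 60.
Periodic rate r = 0.1055/12 per month; n is counted in months.
The ordinary-annuity PV formula values the stream one period before the first payment (period 59); discount that back 59 periods:
PV₀ = 7,610 × [1 − (1+r)^−60] / r × (1+r)^−59 = A$210,999.49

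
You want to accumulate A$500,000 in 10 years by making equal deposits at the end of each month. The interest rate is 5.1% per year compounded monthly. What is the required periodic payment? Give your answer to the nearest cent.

A$3,202.75

Level ordinary annuity; solve FV = PMT × [((1+r)^n − 1)/r] for PMT.
Periodic rate r = 0.051/12 per month; n is counted in months.
With n = 120: PMT = 500,000 / ([((1+r)^n − 1)/r]) = A$3,202.75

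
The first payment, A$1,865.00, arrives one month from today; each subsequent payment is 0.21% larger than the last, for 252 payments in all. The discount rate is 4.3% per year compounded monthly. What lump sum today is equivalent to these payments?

Periodic rate r = 0.043/12 per month; n is counted in months.
Growing ordinary annuity: PV = PMT₁ × [1 − ((1+g)/(1+r))^n] / (r − g) = 1,865 × [1 − ((1+0.0021)/(1+r))^252] / (r − 0.0021) = A$391,217.85.

A$391,217.85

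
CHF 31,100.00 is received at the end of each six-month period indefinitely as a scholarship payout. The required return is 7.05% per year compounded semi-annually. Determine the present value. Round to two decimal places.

CHF 882,269.50

Periodic rate r = 0.0705/2 per half-year.
Level perpetuity: PV = PMT / r = 31,100 / (0.0705/2) = CHF 882,269.50.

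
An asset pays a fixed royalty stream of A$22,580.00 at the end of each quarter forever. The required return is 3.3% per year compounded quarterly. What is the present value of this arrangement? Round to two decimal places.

A$2,736,969.70

Periodic rate r = 0.033/4 per quarter.
Level perpetuity: PV = PMT / r = 22,580 / (0.033/4) = A$2,736,969.70.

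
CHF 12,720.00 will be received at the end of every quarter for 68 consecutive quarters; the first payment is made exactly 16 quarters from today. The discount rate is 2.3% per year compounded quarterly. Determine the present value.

CHF 655,368.50

Ordinary annuity of 68 payments, first payment at period 16.
Periodic rate r = 0.023/4 per quarter; n is counted in quarters.
The ordinary-annuity PV formula values the stream one period before the first payment (period 15); discount that back 15 periods:
PV₀ = 12,720 × [1 − (1+r)^−68] / r × (1+r)^−15 = CHF 655,368.50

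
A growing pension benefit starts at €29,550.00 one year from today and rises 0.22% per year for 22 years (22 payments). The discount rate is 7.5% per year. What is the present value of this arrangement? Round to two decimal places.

€319,123.19

Periodic rate r = 0.075 per year.
Growing ordinary annuity: PV = PMT₁ × [1 − ((1+g)/(1+r))^n] / (r − g) = 29,550 × [1 − ((1+0.0022)/(1+r))^22] / (r − 0.0022) = €319,123.19.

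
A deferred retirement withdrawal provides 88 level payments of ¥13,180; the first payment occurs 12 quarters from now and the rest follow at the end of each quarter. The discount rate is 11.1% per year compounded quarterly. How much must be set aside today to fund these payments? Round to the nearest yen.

¥319,864

Ordinary annuity of 88 payments, first payment at period 12.
Periodic rate r = 0.111/4 per quarter; n is counted in quarters.
The ordinary-annuity PV formula values the stream one period before the first payment (period 11); discount that back 11 periods:
PV₀ = 13,180 × [1 − (1+r)^−88] / r × (1+r)^−11 = ¥319,864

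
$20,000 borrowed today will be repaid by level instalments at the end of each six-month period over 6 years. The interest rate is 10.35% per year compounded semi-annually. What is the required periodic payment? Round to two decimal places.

Level ordinary annuity; solve PV = PMT × [(1 − (1+r)^−n)/r] for PMT.
Periodic rate r = 0.1035/2 per half-year; n is counted in half-years.
With n = 12: PMT = 20,000 / ([(1 − (1+r)^−n)/r]) = $2,278.83

$2,278.83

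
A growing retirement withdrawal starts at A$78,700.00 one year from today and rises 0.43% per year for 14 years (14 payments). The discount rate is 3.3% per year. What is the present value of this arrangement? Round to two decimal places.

A$893,841.77

Periodic rate r = 0.033 per year.
Growing ordinary annuity: PV = PMT₁ × [1 − ((1+g)/(1+r))^n] / (r − g) = 78,700 × [1 − ((1+0.0043)/(1+r))^14] / (r − 0.0043) = A$893,841.77.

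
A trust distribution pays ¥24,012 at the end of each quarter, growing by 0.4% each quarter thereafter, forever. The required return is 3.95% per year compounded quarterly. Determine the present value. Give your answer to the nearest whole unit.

Periodic rate r = 0.0395/4 per quarter.
Growing perpetuity (Gordon): PV = PMT₁ / (r − g) = 24,012 / (r − 0.004) = ¥4,087,149.

¥4,087,149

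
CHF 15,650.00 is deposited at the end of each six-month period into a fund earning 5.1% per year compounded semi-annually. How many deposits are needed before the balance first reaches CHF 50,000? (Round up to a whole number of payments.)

4 payments

Periodic rate r = 0.051/2 per half-year; n is counted in half-years.
Ordinary annuity FV: 50,000 = 15,650 × [((1+r)^n − 1)/r].
(1+r)^n = 1 + 50,000 × r / 15,650, so n = ln(1 + 50,000·r/15,650) / ln(1+r) = 3.11.
Round up to a whole number of payments: n = 4.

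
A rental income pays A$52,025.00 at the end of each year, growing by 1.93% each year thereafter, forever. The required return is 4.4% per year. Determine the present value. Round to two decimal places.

A$2,106,275.30

Periodic rate r = 0.044 per year.
Growing perpetuity (Gordon): PV = PMT₁ / (r − g) = 52,025 / (r − 0.0193) = A$2,106,275.30.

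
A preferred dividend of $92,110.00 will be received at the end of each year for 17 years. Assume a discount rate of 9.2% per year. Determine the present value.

This is an ordinary annuity: 17 payments of $92,110.00 at the end of each year.
Periodic rate r = 0.092 per year.
PV = PMT × [(1 − (1+r)^−n)/r] = 92,110 × [1 − (1+r)^−17] / r = $776,944.80

$776,944.80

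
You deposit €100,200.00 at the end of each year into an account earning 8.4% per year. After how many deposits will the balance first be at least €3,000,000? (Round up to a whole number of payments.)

16 payments

Periodic rate r = 0.084 per year.
Ordinary annuity FV: 3,000,000 = 100,200 × [((1+r)^n − 1)/r].
(1+r)^n = 1 + 3,000,000 × r / 100,200, so n = ln(1 + 3,000,000·r/100,200) / ln(1+r) = 15.58.
Round up to a whole number of payments: n = 16.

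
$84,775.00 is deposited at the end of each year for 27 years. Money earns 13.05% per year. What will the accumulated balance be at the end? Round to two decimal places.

This is an ordinary annuity: 27 deposits of $84,775.00 at the end of each year.
Periodic rate r = 0.1305 per year.
FV = PMT × [((1+r)^n − 1)/r] = 84,775 × [(1+r)^27 − 1] / r = $17,172,635.43

$17,172,635.43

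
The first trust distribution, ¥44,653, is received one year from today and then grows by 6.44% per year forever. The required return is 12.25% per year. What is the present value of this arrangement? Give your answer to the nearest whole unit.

Periodic rate r = 0.1225 per year.
Growing perpetuity (Gordon): PV = PMT₁ / (r − g) = 44,653 / (r − 0.0644) = ¥768,554.

¥768,554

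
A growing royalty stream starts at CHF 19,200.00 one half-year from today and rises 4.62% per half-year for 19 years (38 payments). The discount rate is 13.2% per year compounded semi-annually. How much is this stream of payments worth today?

CHF 494,119.30

Periodic rate r = 0.132/2 per half-year; n is counted in half-years.
Growing ordinary annuity: PV = PMT₁ × [1 − ((1+g)/(1+r))^n] / (r − g) = 19,200 × [1 − ((1+0.0462)/(1+r))^38] / (r − 0.0462) = CHF 494,119.30.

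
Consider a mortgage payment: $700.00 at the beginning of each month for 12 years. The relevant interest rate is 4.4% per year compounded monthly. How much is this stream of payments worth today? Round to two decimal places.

This is an annuity due: 144 payments of $700.00 at the beginning of each month.
Periodic rate r = 0.044/12 per month; n is counted in months.
PV = PMT × [(1 − (1+r)^−n)/r] × (1+r) = 700 × [1 − (1+r)^−144] / r × (1+r) = $78,492.06

$78,492.06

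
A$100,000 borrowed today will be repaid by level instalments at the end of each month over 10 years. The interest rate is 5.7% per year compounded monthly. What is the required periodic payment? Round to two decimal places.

A$1,095.20

Level ordinary annuity; solve PV = PMT × [(1 − (1+r)^−n)/r] for PMT.
Periodic rate r = 0.057/12 per month; n is counted in months.
With n = 120: PMT = 100,000 / ([(1 − (1+r)^−n)/r]) = A$1,095.20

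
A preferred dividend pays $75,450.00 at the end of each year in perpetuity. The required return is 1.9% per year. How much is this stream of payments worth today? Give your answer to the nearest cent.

Periodic rate r = 0.019 per year.
Level perpetuity: PV = PMT / r = 75,450 / (0.019) = $3,971,052.63.

$3,971,052.63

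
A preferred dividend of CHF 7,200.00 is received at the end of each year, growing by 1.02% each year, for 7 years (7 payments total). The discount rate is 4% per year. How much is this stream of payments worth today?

CHF 44,489.05

Periodic rate r = 0.04 per year.
Growing ordinary annuity: PV = PMT₁ × [1 − ((1+g)/(1+r))^n] / (r − g) = 7,200 × [1 − ((1+0.0102)/(1+r))^7] / (r − 0.0102) = CHF 44,489.05.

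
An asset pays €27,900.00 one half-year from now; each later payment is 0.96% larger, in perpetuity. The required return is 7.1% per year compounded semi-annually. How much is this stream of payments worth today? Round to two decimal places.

Periodic rate r = 0.071/2 per half-year.
Growing perpetuity (Gordon): PV = PMT₁ / (r − g) = 27,900 / (r − 0.0096) = €1,077,220.08.

€1,077,220.08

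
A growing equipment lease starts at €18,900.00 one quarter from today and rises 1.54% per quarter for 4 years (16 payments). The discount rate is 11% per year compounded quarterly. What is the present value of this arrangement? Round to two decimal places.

€269,688.39

Periodic rate r = 0.11/4 per quarter; n is counted in quarters.
Growing ordinary annuity: PV = PMT₁ × [1 − ((1+g)/(1+r))^n] / (r − g) = 18,900 × [1 − ((1+0.0154)/(1+r))^16] / (r − 0.0154) = €269,688.39.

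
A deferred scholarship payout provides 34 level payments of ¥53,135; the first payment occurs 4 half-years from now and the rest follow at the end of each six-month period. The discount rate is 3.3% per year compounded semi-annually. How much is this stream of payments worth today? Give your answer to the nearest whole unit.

¥1,308,403

Ordinary annuity of 34 payments, first payment at period 4.
Periodic rate r = 0.033/2 per half-year; n is counted in half-years.
The ordinary-annuity PV formula values the stream one period before the first payment (period 3); discount that back 3 periods:
PV₀ = 53,135 × [1 − (1+r)^−34] / r × (1+r)^−3 = ¥1,308,403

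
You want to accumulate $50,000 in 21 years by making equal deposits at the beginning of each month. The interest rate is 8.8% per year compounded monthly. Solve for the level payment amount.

$68.62

Level annuity due; solve FV = PMT × [((1+r)^n − 1)/r] × (1+r) for PMT.
Periodic rate r = 0.088/12 per month; n is counted in months.
With n = 252: PMT = 50,000 / ([((1+r)^n − 1)/r] × (1+r)) = $68.62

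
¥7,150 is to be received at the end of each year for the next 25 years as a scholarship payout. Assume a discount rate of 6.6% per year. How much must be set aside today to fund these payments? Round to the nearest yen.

This is an ordinary annuity: 25 payments of ¥7,150 at the end of each year.
Periodic rate r = 0.066 per year.
PV = PMT × [(1 − (1+r)^−n)/r] = 7,150 × [1 − (1+r)^−25] / r = ¥86,414

¥86,414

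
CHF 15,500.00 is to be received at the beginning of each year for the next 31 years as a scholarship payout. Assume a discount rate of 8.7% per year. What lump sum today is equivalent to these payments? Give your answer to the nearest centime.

CHF 179,075.26

This is an annuity due: 31 payments of CHF 15,500.00 at the beginning of each year.
Periodic rate r = 0.087 per year.
PV = PMT × [(1 − (1+r)^−n)/r] × (1+r) = 15,500 × [1 − (1+r)^−31] / r × (1+r) = CHF 179,075.26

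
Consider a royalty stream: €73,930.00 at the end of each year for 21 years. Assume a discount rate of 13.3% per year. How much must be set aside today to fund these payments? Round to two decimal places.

This is an ordinary annuity: 21 payments of €73,930.00 at the end of each year.
Periodic rate r = 0.133 per year.
PV = PMT × [(1 − (1+r)^−n)/r] = 73,930 × [1 − (1+r)^−21] / r = €515,487.02

€515,487.02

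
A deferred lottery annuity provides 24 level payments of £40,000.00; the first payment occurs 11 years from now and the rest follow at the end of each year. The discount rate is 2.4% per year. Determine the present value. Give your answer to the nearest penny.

Ordinary annuity of 24 payments, first payment at period 11.
Periodic rate r = 0.024 per year.
The ordinary-annuity PV formula values the stream one period before the first payment (period 10); discount that back 10 periods:
PV₀ = 40,000 × [1 − (1+r)^−24] / r × (1+r)^−10 = £570,635.76

£570,635.76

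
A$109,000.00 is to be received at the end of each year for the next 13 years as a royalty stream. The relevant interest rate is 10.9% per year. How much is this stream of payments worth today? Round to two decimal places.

This is an ordinary annuity: 13 payments of A$109,000.00 at the end of each year.
Periodic rate r = 0.109 per year.
PV = PMT × [(1 − (1+r)^−n)/r] = 109,000 × [1 − (1+r)^−13] / r = A$739,450.71

A$739,450.71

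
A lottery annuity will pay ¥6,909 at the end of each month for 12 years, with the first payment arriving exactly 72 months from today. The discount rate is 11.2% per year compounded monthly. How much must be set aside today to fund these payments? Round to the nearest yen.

Ordinary annuity of 144 payments, first payment at period 72.
Periodic rate r = 0.112/12 per month; n is counted in months.
The ordinary-annuity PV formula values the stream one period before the first payment (period 71); discount that back 71 periods:
PV₀ = 6,909 × [1 − (1+r)^−144] / r × (1+r)^−71 = ¥282,308

¥282,308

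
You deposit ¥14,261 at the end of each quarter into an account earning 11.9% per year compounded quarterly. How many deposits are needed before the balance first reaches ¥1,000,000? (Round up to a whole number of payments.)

Periodic rate r = 0.119/4 per quarter; n is counted in quarters.
Ordinary annuity FV: 1,000,000 = 14,261 × [((1+r)^n − 1)/r].
(1+r)^n = 1 + 1,000,000 × r / 14,261, so n = ln(1 + 1,000,000·r/14,261) / ln(1+r) = 38.44.
Round up to a whole number of payments: n = 39.

39 payments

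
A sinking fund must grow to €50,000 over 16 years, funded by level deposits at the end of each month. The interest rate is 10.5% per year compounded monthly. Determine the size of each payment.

Level ordinary annuity; solve FV = PMT × [((1+r)^n − 1)/r] for PMT.
Periodic rate r = 0.105/12 per month; n is counted in months.
With n = 192: PMT = 50,000 / ([((1+r)^n − 1)/r]) = €101.12

€101.12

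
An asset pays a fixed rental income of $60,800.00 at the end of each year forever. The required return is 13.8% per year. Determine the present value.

$440,579.71

Periodic rate r = 0.138 per year.
Level perpetuity: PV = PMT / r = 60,800 / (0.138) = $440,579.71.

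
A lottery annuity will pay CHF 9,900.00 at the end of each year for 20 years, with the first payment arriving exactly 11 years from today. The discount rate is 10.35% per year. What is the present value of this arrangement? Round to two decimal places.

CHF 30,741.55

Ordinary annuity of 20 payments, first payment at period 11.
Periodic rate r = 0.1035 per year.
The ordinary-annuity PV formula values the stream one period before the first payment (period 10); discount that back 10 periods:
PV₀ = 9,900 × [1 − (1+r)^−20] / r × (1+r)^−10 = CHF 30,741.55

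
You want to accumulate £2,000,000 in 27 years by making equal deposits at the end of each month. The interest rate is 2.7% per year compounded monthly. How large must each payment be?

£4,200.47

Level ordinary annuity; solve FV = PMT × [((1+r)^n − 1)/r] for PMT.
Periodic rate r = 0.027/12 per month; n is counted in months.
With n = 324: PMT = 2,000,000 / ([((1+r)^n − 1)/r]) = £4,200.47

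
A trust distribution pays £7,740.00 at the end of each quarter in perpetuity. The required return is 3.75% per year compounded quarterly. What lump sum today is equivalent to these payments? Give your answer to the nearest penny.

£825,600.00

Periodic rate r = 0.0375/4 per quarter.
Level perpetuity: PV = PMT / r = 7,740 / (0.0375/4) = £825,600.00.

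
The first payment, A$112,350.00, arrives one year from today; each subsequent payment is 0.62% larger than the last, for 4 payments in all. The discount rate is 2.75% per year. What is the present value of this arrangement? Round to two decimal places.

A$423,959.20

Periodic rate r = 0.0275 per year.
Growing ordinary annuity: PV = PMT₁ × [1 − ((1+g)/(1+r))^n] / (r − g) = 112,350 × [1 − ((1+0.0062)/(1+r))^4] / (r − 0.0062) = A$423,959.20.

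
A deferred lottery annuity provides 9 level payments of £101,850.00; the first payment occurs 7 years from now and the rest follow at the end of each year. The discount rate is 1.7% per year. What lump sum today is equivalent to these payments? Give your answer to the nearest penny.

Ordinary annuity of 9 payments, first payment at period 7.
Periodic rate r = 0.017 per year.
The ordinary-annuity PV formula values the stream one period before the first payment (period 6); discount that back 6 periods:
PV₀ = 101,850 × [1 − (1+r)^−9] / r × (1+r)^−6 = £762,227.03

£762,227.03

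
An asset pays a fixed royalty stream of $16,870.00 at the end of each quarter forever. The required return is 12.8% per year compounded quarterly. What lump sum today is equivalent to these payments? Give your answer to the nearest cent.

$527,187.50

Periodic rate r = 0.128/4 per quarter.
Level perpetuity: PV = PMT / r = 16,870 / (0.128/4) = $527,187.50.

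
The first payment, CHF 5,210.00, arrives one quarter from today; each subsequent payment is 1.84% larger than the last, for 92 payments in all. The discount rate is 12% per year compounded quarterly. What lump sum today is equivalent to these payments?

Periodic rate r = 0.12/4 per quarter; n is counted in quarters.
Growing ordinary annuity: PV = PMT₁ × [1 − ((1+g)/(1+r))^n] / (r − g) = 5,210 × [1 − ((1+0.0184)/(1+r))^92] / (r − 0.0184) = CHF 290,704.44.

CHF 290,704.44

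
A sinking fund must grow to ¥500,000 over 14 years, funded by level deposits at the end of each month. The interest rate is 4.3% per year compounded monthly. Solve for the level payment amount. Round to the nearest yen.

Level ordinary annuity; solve FV = PMT × [((1+r)^n − 1)/r] for PMT.
Periodic rate r = 0.043/12 per month; n is counted in months.
With n = 168: PMT = 500,000 / ([((1+r)^n − 1)/r]) = ¥2,175

¥2,175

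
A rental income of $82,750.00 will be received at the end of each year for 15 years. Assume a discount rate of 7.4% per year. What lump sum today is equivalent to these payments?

This is an ordinary annuity: 15 payments of $82,750.00 at the end of each year.
Periodic rate r = 0.074 per year.
PV = PMT × [(1 − (1+r)^−n)/r] = 82,750 × [1 − (1+r)^−15] / r = $735,002.16

$735,002.16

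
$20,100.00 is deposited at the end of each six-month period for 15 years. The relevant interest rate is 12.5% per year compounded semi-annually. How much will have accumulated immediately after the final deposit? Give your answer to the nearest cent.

This is an ordinary annuity: 30 deposits of $20,100.00 at the end of each six-month period.
Periodic rate r = 0.125/2 per half-year; n is counted in half-years.
FV = PMT × [((1+r)^n − 1)/r] = 20,100 × [(1+r)^30 − 1] / r = $1,660,767.65

$1,660,767.65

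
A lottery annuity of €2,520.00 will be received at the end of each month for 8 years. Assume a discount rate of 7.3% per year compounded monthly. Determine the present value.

This is an ordinary annuity: 96 payments of €2,520.00 at the end of each month.
Periodic rate r = 0.073/12 per month; n is counted in months.
PV = PMT × [(1 − (1+r)^−n)/r] = 2,520 × [1 − (1+r)^−96] / r = €182,827.43

€182,827.43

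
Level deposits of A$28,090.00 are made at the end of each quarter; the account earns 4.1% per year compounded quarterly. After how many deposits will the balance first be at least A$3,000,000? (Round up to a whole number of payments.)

Periodic rate r = 0.041/4 per quarter; n is counted in quarters.
Ordinary annuity FV: 3,000,000 = 28,090 × [((1+r)^n − 1)/r].
(1+r)^n = 1 + 3,000,000 × r / 28,090, so n = ln(1 + 3,000,000·r/28,090) / ln(1+r) = 72.51.
Round up to a whole number of payments: n = 73.

73 payments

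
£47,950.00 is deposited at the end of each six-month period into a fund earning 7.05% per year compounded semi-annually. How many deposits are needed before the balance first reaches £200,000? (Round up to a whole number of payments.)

4 payments

Periodic rate r = 0.0705/2 per half-year; n is counted in half-years.
Ordinary annuity FV: 200,000 = 47,950 × [((1+r)^n − 1)/r].
(1+r)^n = 1 + 200,000 × r / 47,950, so n = ln(1 + 200,000·r/47,950) / ln(1+r) = 3.96.
Round up to a whole number of payments: n = 4.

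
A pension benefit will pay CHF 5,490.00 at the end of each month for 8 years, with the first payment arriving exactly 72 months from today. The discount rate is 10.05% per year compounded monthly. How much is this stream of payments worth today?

CHF 199,776.17

Ordinary annuity of 96 payments, first payment at period 72.
Periodic rate r = 0.1005/12 per month; n is counted in months.
The ordinary-annuity PV formula values the stream one period before the first payment (period 71); discount that back 71 periods:
PV₀ = 5,490 × [1 − (1+r)^−96] / r × (1+r)^−71 = CHF 199,776.17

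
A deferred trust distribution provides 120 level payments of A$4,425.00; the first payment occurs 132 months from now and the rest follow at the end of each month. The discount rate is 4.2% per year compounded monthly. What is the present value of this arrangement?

Ordinary annuity of 120 payments, first payment at period 132.
Periodic rate r = 0.042/12 per month; n is counted in months.
The ordinary-annuity PV formula values the stream one period before the first payment (period 131); discount that back 131 periods:
PV₀ = 4,425 × [1 − (1+r)^−120] / r × (1+r)^−131 = A$273,963.63

A$273,963.63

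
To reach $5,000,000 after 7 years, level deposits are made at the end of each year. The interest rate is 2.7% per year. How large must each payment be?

Level ordinary annuity; solve FV = PMT × [((1+r)^n − 1)/r] for PMT.
Periodic rate r = 0.027 per year.
With n = 7: PMT = 5,000,000 / ([((1+r)^n − 1)/r]) = $658,482.59

$658,482.59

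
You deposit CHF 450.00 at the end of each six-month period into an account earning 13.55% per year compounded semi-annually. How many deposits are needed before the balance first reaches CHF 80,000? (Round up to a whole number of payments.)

40 payments

Periodic rate r = 0.1355/2 per half-year; n is counted in half-years.
Ordinary annuity FV: 80,000 = 450 × [((1+r)^n − 1)/r].
(1+r)^n = 1 + 80,000 × r / 450, so n = ln(1 + 80,000·r/450) / ln(1+r) = 39.18.
Round up to a whole number of payments: n = 40.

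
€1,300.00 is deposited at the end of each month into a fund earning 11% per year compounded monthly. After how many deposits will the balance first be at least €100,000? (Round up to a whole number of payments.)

Periodic rate r = 0.11/12 per month; n is counted in months.
Ordinary annuity FV: 100,000 = 1,300 × [((1+r)^n − 1)/r].
(1+r)^n = 1 + 100,000 × r / 1,300, so n = ln(1 + 100,000·r/1,300) / ln(1+r) = 58.48.
Round up to a whole number of payments: n = 59.

59 payments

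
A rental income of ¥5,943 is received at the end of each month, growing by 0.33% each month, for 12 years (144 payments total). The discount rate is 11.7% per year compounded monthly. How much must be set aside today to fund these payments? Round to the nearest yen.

Periodic rate r = 0.117/12 per month; n is counted in months.
Growing ordinary annuity: PV = PMT₁ × [1 − ((1+g)/(1+r))^n] / (r − g) = 5,943 × [1 − ((1+0.0033)/(1+r))^144] / (r − 0.0033) = ¥555,222.

¥555,222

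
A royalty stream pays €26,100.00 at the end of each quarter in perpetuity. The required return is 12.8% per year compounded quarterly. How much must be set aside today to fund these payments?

Periodic rate r = 0.128/4 per quarter.
Level perpetuity: PV = PMT / r = 26,100 / (0.128/4) = €815,625.00.

€815,625.00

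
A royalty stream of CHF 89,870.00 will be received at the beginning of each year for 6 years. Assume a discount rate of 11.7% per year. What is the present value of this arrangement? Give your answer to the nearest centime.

CHF 416,253.43

This is an annuity due: 6 payments of CHF 89,870.00 at the beginning of each year.
Periodic rate r = 0.117 per year.
PV = PMT × [(1 − (1+r)^−n)/r] × (1+r) = 89,870 × [1 − (1+r)^−6] / r × (1+r) = CHF 416,253.43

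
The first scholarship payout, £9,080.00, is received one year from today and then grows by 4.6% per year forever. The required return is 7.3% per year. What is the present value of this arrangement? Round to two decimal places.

£336,296.30

Periodic rate r = 0.073 per year.
Growing perpetuity (Gordon): PV = PMT₁ / (r − g) = 9,080 / (r − 0.046) = £336,296.30.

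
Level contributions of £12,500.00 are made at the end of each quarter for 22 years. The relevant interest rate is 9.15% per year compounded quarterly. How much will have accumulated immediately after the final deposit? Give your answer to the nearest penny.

£3,452,396.80

This is an ordinary annuity: 88 deposits of £12,500.00 at the end of each quarter.
Periodic rate r = 0.0915/4 per quarter; n is counted in quarters.
FV = PMT × [((1+r)^n − 1)/r] = 12,500 × [(1+r)^88 − 1] / r = £3,452,396.80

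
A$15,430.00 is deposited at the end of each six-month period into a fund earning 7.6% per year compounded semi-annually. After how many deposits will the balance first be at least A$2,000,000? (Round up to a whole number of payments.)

48 payments

Periodic rate r = 0.076/2 per half-year; n is counted in half-years.
Ordinary annuity FV: 2,000,000 = 15,430 × [((1+r)^n − 1)/r].
(1+r)^n = 1 + 2,000,000 × r / 15,430, so n = ln(1 + 2,000,000·r/15,430) / ln(1+r) = 47.71.
Round up to a whole number of payments: n = 48.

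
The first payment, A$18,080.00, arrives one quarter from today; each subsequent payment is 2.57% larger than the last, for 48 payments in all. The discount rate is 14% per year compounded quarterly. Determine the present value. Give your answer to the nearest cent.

Periodic rate r = 0.14/4 per quarter; n is counted in quarters.
Growing ordinary annuity: PV = PMT₁ × [1 − ((1+g)/(1+r))^n] / (r − g) = 18,080 × [1 − ((1+0.0257)/(1+r))^48] / (r − 0.0257) = A$683,548.57.

A$683,548.57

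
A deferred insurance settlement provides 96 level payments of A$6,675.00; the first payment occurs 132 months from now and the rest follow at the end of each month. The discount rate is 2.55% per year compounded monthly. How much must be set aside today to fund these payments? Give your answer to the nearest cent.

A$438,523.82

Ordinary annuity of 96 payments, first payment at period 132.
Periodic rate r = 0.0255/12 per month; n is counted in months.
The ordinary-annuity PV formula values the stream one period before the first payment (period 131); discount that back 131 periods:
PV₀ = 6,675 × [1 − (1+r)^−96] / r × (1+r)^−131 = A$438,523.82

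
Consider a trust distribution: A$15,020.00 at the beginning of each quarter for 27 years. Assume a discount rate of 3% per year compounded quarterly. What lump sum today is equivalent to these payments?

A$1,117,385.52

This is an annuity due: 108 payments of A$15,020.00 at the beginning of each quarter.
Periodic rate r = 0.03/4 per quarter; n is counted in quarters.
PV = PMT × [(1 − (1+r)^−n)/r] × (1+r) = 15,020 × [1 − (1+r)^−108] / r × (1+r) = A$1,117,385.52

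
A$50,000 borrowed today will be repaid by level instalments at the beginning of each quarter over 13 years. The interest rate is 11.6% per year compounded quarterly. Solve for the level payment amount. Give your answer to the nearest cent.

A$1,820.95

Level annuity due; solve PV = PMT × [(1 − (1+r)^−n)/r] × (1+r) for PMT.
Periodic rate r = 0.116/4 per quarter; n is counted in quarters.
With n = 52: PMT = 50,000 / ([(1 − (1+r)^−n)/r] × (1+r)) = A$1,820.95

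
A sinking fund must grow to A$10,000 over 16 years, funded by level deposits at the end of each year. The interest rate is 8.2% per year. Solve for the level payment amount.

A$324.25

Level ordinary annuity; solve FV = PMT × [((1+r)^n − 1)/r] for PMT.
Periodic rate r = 0.082 per year.
With n = 16: PMT = 10,000 / ([((1+r)^n − 1)/r]) = A$324.25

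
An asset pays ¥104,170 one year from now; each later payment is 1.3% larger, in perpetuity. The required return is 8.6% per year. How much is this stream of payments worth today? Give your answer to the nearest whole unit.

Periodic rate r = 0.086 per year.
Growing perpetuity (Gordon): PV = PMT₁ / (r − g) = 104,170 / (r − 0.013) = ¥1,426,986.

¥1,426,986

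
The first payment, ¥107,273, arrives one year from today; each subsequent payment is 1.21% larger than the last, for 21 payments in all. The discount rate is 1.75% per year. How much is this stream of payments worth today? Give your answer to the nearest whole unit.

¥2,100,346

Periodic rate r = 0.0175 per year.
Growing ordinary annuity: PV = PMT₁ × [1 − ((1+g)/(1+r))^n] / (r − g) = 107,273 × [1 − ((1+0.0121)/(1+r))^21] / (r − 0.0121) = ¥2,100,346.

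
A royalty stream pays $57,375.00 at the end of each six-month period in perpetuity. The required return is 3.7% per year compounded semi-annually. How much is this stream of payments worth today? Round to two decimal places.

$3,101,351.35

Periodic rate r = 0.037/2 per half-year.
Level perpetuity: PV = PMT / r = 57,375 / (0.037/2) = $3,101,351.35.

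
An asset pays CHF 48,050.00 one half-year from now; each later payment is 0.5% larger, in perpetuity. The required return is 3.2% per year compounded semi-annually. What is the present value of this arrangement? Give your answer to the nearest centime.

Periodic rate r = 0.032/2 per half-year.
Growing perpetuity (Gordon): PV = PMT₁ / (r − g) = 48,050 / (r − 0.005) = CHF 4,368,181.82.

CHF 4,368,181.82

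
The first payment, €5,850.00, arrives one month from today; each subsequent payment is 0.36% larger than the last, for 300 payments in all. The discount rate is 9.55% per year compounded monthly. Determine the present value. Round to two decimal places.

Periodic rate r = 0.0955/12 per month; n is counted in months.
Growing ordinary annuity: PV = PMT₁ × [1 − ((1+g)/(1+r))^n] / (r − g) = 5,850 × [1 − ((1+0.0036)/(1+r))^300] / (r − 0.0036) = €976,444.77.

€976,444.77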